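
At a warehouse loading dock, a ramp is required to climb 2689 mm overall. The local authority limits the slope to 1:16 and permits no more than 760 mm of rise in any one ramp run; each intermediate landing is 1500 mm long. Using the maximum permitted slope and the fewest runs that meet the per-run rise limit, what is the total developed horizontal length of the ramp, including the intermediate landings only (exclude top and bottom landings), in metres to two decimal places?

47.52 m

At most 760 each: 2689/760 = 3.54, giving 4 ramp runs. That means 3 intermediate landings.
Horizontal run for 2689 mm of rise at 1:16 is 2689 × 16 = 43024 mm.
3 intermediate landings contribute 3 × 1500 = 4500 mm.
Developed length = 43024 + 4500 = 47524 mm.
= 47.52 m.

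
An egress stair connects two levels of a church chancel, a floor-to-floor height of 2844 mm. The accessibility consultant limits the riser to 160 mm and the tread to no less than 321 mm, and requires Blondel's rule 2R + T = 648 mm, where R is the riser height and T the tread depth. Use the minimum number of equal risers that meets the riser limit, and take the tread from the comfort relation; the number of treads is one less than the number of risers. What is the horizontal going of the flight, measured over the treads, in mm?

5644 mm

⌈2844/160⌉ = 18 risers.
Each riser is 2844/18 = 158 mm (≤ 160 mm).
Tread T = 648 − 2 × 158 = 332 mm (≥ 321 mm).
Treads = 18 − 1 = 17; going = 17 × 332 = 5644 mm.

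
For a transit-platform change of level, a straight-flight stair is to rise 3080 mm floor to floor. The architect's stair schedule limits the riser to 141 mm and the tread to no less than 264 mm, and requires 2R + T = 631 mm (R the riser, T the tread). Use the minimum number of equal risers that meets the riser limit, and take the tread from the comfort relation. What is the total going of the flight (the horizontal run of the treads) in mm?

At most 141 each: 3080/141 = 21.84, giving 22 risers.
Riser R = 3080 / 22 = 140 mm, within the 141 mm limit.
Tread T = 631 − 2 × 140 = 351 mm (≥ 264 mm).
Going = (22 − 1) × 351 = 7371 mm.

7371 mm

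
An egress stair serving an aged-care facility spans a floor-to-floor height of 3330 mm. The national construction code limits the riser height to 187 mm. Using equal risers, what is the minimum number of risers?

⌈3330/187⌉ = 18 risers.

18 risers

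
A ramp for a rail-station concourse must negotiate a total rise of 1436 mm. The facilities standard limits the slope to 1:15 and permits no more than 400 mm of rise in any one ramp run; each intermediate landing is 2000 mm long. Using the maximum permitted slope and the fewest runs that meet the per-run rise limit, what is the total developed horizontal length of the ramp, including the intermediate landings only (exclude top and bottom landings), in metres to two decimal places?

27.54 m

⌈1436/400⌉ = 4 ramp runs. That means 3 intermediate landings.
Horizontal run for 1436 mm of rise at 1:15 is 1436 × 15 = 21540 mm.
Intermediate landings: 3 × 2000 = 6000 mm.
Developed length = 21540 + 6000 = 27540 mm.
= 27.54 m.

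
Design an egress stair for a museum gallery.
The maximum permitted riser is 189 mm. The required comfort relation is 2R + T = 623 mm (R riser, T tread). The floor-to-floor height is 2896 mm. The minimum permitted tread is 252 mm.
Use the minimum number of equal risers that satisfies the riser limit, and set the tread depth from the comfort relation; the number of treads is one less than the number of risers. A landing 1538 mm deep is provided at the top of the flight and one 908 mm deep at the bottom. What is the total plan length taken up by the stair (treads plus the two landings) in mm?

6361 mm

At most 189 each: 2896/189 = 15.32, giving 16 risers.
R = 2896 ÷ 16 = 181 mm.
Tread T = 623 − 2 × 181 = 261 mm (≥ 252 mm).
16 risers give 15 treads; going = 15 × 261 = 3915 mm.
Add landings: 3915 + 1538 + 908 = 6361 mm.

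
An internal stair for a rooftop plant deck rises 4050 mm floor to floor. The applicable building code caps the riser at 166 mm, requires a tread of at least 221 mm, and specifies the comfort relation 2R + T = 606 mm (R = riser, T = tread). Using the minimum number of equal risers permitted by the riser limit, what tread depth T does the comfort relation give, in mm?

4050 / 166 = 24.40, so 25 risers are needed.
Riser R = 4050 / 25 = 162 mm, within the 166 mm limit.
Tread T = 606 − 2 × 162 = 282 mm (≥ 221 mm).

282 mm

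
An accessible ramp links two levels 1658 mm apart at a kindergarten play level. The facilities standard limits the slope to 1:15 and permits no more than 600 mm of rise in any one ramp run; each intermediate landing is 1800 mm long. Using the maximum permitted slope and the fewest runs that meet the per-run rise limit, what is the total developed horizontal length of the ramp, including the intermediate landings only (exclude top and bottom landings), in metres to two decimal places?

At most 600 each: 1658/600 = 2.76, giving 3 ramp runs. That means 2 intermediate landings.
Ramp run (horizontal) at 1:15: 1658 × 15 = 24870 mm.
Intermediate landings: 2 × 1800 = 3600 mm.
Developed length = 24870 + 3600 = 28470 mm.
= 28.47 m.

28.47 m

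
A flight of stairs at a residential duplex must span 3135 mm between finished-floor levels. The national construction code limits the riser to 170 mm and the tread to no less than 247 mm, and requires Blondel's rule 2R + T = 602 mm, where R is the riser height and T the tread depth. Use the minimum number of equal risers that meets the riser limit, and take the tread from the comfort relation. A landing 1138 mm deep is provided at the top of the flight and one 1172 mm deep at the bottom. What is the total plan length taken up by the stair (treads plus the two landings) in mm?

7206 mm

⌈3135/170⌉ = 19 risers.
R = 3135 ÷ 19 = 165 mm.
From 2R + T = 602: T = 602 − 330 = 272 mm.
Treads = 19 − 1 = 18; going = 18 × 272 = 4896 mm.
Add landings: 4896 + 1138 + 1172 = 7206 mm.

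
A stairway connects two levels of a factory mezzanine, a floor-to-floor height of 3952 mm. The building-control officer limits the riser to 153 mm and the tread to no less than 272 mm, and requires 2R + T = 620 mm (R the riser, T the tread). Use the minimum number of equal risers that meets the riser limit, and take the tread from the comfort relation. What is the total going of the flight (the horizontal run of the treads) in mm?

7900 mm

At most 153 each: 3952/153 = 25.83, giving 26 risers.
R = 3952 ÷ 26 = 152 mm.
From 2R + T = 620: T = 620 − 304 = 316 mm.
26 risers give 25 treads; going = 25 × 316 = 7900 mm.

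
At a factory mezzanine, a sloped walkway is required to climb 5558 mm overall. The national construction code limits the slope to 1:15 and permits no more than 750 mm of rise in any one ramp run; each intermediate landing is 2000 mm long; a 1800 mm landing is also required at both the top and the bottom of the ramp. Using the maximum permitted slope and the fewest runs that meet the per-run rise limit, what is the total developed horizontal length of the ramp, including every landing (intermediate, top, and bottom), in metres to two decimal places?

⌈5558/750⌉ = 8 ramp runs. That means 7 intermediate landings.
Ramp run (horizontal) at 1:15: 5558 × 15 = 83370 mm.
Intermediate landings: 7 × 2000 = 14000 mm.
Top and bottom landings: 2 × 1800 = 3600 mm.
Total = 83370 + 14000 + 3600 = 100970 mm.
= 100.97 m.

100.97 m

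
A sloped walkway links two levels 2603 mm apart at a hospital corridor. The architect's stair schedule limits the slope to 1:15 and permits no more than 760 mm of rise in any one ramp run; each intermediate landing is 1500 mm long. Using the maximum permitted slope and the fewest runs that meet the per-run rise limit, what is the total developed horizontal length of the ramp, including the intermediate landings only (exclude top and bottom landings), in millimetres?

43545 mm

2603 / 760 = 3.425 → round up to 4 ramp runs. That means 3 intermediate landings.
Ramp run (horizontal) at 1:15: 2603 × 15 = 39045 mm.
Intermediate landings: 3 × 1500 = 4500 mm.
Total developed length = 39045 + 4500 = 43545 mm.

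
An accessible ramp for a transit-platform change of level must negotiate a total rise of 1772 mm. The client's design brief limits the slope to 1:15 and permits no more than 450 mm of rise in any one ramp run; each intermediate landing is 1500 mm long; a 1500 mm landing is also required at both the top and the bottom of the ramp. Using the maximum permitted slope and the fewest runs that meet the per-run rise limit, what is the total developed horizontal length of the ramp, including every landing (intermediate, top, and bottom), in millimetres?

34080 mm

⌈1772/450⌉ = 4 ramp runs. That means 3 intermediate landings.
Horizontal run for 1772 mm of rise at 1:15 is 1772 × 15 = 26580 mm.
Intermediate landings: 3 × 1500 = 4500 mm.
Top and bottom landings: 2 × 1500 = 3000 mm.
Total = 26580 + 4500 + 3000 = 34080 mm.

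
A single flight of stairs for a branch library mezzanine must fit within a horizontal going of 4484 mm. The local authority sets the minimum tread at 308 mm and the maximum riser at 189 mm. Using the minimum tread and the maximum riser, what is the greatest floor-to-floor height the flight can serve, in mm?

2835 mm

4484 / 308 = 14.56, so 14 treads fit.
Risers = treads + 1 = 15.
Maximum height = 15 × 189 = 2835 mm.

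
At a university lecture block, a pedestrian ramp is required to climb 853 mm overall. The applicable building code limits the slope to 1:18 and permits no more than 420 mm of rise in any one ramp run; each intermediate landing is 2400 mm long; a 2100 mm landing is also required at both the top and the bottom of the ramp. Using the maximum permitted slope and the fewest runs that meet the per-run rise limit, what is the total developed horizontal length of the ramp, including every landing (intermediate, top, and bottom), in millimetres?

At most 420 each: 853/420 = 2.03, giving 3 ramp runs. That means 2 intermediate landings.
Horizontal run for 853 mm of rise at 1:18 is 853 × 18 = 15354 mm.
2 intermediate landings contribute 2 × 2400 = 4800 mm.
Top and bottom landings: 2 × 2100 = 4200 mm.
Total = 15354 + 4800 + 4200 = 24354 mm.

24354 mm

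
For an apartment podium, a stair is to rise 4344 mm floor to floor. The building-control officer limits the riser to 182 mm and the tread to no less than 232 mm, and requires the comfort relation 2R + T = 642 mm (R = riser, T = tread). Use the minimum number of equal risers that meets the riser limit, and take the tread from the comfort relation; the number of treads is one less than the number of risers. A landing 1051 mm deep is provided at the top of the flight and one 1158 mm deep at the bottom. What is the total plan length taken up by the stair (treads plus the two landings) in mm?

8649 mm

At most 182 each: 4344/182 = 23.87, giving 24 risers.
Each riser is 4344/24 = 181 mm (≤ 182 mm).
Tread T = 642 − 2 × 181 = 280 mm (≥ 232 mm).
24 risers give 23 treads; going = 23 × 280 = 6440 mm.
Enclosure = 6440 + 1051 + 1158 = 8649 mm.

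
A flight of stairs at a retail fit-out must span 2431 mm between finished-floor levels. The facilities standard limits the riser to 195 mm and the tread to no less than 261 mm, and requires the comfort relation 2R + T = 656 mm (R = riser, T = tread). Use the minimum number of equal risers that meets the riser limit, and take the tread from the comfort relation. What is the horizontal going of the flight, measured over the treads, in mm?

At most 195 each: 2431/195 = 12.47, giving 13 risers.
R = 2431 ÷ 13 = 187 mm.
Tread T = 656 − 2 × 187 = 282 mm (≥ 261 mm).
Going = (13 − 1) × 282 = 3384 mm.

3384 mm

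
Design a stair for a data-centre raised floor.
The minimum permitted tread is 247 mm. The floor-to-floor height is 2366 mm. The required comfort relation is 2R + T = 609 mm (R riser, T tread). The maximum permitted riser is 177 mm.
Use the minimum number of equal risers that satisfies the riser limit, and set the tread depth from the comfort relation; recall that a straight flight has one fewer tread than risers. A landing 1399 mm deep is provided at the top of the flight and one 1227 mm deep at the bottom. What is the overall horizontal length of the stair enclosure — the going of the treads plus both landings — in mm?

6149 mm

⌈2366/177⌉ = 14 risers.
R = 2366 ÷ 14 = 169 mm.
From 2R + T = 609: T = 609 − 338 = 271 mm.
14 risers give 13 treads; going = 13 × 271 = 3523 mm.
Add landings: 3523 + 1399 + 1227 = 6149 mm.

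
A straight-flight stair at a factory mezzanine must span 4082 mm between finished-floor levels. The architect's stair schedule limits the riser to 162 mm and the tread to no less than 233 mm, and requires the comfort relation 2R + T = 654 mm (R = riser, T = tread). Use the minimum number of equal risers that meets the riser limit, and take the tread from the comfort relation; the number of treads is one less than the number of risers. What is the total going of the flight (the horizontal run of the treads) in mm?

⌈4082/162⌉ = 26 risers.
Each riser is 4082/26 = 157 mm (≤ 162 mm).
Tread T = 654 − 2 × 157 = 340 mm (≥ 233 mm).
26 risers give 25 treads; going = 25 × 340 = 8500 mm.

8500 mm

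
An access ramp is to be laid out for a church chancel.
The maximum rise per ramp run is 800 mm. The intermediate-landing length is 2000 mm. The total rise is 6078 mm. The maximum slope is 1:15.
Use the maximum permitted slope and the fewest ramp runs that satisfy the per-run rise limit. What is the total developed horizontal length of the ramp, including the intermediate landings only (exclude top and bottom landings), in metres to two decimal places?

At most 800 each: 6078/800 = 7.60, giving 8 ramp runs. That means 7 intermediate landings.
Ramp run (horizontal) at 1:15: 6078 × 15 = 91170 mm.
Intermediate landings: 7 × 2000 = 14000 mm.
Developed length = 91170 + 14000 = 105170 mm.
= 105.17 m.

105.17 m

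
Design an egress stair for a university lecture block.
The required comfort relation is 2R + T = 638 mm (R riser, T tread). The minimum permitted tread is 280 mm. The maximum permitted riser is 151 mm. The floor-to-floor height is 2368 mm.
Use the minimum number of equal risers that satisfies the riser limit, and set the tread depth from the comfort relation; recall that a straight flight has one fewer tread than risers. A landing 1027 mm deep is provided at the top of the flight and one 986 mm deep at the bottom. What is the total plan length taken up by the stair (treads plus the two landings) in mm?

7143 mm

2368 / 151 = 15.68, so 16 risers are needed.
R = 2368 ÷ 16 = 148 mm.
Tread T = 638 − 2 × 148 = 342 mm (≥ 280 mm).
Going = (16 − 1) × 342 = 5130 mm.
Add landings: 5130 + 1027 + 986 = 7143 mm.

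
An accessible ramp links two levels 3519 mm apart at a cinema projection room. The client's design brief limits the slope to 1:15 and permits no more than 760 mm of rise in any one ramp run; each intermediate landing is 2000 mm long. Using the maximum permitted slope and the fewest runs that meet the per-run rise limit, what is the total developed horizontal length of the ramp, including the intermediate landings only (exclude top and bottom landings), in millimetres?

3519 / 760 = 4.630 → round up to 5 ramp runs. That means 4 intermediate landings.
Horizontal run for 3519 mm of rise at 1:15 is 3519 × 15 = 52785 mm.
4 intermediate landings contribute 4 × 2000 = 8000 mm.
Total developed length = 52785 + 8000 = 60785 mm.

60785 mm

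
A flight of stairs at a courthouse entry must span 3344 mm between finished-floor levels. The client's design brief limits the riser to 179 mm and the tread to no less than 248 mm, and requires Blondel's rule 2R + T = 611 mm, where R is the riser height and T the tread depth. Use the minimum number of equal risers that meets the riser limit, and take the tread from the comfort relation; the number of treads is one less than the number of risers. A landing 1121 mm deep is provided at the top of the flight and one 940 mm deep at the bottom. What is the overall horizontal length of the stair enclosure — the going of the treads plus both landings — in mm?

6723 mm

⌈3344/179⌉ = 19 risers.
R = 3344 ÷ 19 = 176 mm.
Tread T = 611 − 2 × 176 = 259 mm (≥ 248 mm).
Going = (19 − 1) × 259 = 4662 mm.
Enclosure = 4662 + 1121 + 940 = 6723 mm.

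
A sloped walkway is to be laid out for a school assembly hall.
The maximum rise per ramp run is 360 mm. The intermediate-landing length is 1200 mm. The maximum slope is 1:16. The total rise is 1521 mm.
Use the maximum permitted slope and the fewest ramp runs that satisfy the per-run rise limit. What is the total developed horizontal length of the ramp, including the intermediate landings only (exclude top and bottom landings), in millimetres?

29136 mm

1521 / 360 = 4.22, so 5 ramp runs are needed. That means 4 intermediate landings.
Ramp run (horizontal) at 1:16: 1521 × 16 = 24336 mm.
4 intermediate landings contribute 4 × 1200 = 4800 mm.
Total developed length = 24336 + 4800 = 29136 mm.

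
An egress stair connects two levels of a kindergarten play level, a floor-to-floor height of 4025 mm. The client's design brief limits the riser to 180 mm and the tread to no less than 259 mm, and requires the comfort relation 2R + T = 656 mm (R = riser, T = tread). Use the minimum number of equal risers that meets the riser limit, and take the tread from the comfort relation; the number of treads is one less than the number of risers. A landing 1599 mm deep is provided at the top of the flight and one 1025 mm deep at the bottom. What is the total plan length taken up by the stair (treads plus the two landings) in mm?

⌈4025/180⌉ = 23 risers.
Riser R = 4025 / 23 = 175 mm, within the 180 mm limit.
T = 656 − 2·175 = 306 mm, which satisfies the 259 mm minimum.
Treads = 23 − 1 = 22; going = 22 × 306 = 6732 mm.
Enclosure = 6732 + 1599 + 1025 = 9356 mm.

9356 mm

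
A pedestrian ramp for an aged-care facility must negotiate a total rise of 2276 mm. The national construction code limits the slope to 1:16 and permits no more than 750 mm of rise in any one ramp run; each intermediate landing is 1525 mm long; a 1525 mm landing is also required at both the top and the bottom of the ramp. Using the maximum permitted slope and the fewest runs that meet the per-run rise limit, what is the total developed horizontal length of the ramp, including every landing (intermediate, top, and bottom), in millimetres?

At most 750 each: 2276/750 = 3.03, giving 4 ramp runs. That means 3 intermediate landings.
Horizontal run for 2276 mm of rise at 1:16 is 2276 × 16 = 36416 mm.
3 intermediate landings contribute 3 × 1525 = 4575 mm.
Top and bottom landings: 2 × 1525 = 3050 mm.
Total = 36416 + 4575 + 3050 = 44041 mm.

44041 mm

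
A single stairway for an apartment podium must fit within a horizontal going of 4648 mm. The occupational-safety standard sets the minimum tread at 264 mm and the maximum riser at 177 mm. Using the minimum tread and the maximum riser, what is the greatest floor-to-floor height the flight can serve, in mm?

4648 / 264 = 17.61, so 17 treads fit.
Risers = treads + 1 = 18.
Maximum height = 18 × 177 = 3186 mm.

3186 mm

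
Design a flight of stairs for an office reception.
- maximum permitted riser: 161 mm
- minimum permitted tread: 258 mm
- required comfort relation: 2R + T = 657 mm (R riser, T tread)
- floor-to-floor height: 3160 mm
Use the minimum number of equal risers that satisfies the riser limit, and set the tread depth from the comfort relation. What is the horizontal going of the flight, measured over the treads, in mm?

6479 mm

3160 / 161 = 19.627 → round up to 20 risers.
Riser R = 3160 / 20 = 158 mm, within the 161 mm limit.
T = 657 − 2·158 = 341 mm, which satisfies the 258 mm minimum.
Treads = 20 − 1 = 19; going = 19 × 341 = 6479 mm.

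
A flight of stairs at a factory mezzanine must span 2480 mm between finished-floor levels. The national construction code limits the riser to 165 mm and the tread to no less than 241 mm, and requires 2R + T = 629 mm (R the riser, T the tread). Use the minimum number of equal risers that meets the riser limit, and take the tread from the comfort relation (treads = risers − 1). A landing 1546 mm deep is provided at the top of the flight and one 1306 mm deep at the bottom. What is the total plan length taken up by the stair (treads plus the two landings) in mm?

2480 / 165 = 15.03, so 16 risers are needed.
Each riser is 2480/16 = 155 mm (≤ 165 mm).
Tread T = 629 − 2 × 155 = 319 mm (≥ 241 mm).
16 risers give 15 treads; going = 15 × 319 = 4785 mm.
Add landings: 4785 + 1546 + 1306 = 7637 mm.

7637 mm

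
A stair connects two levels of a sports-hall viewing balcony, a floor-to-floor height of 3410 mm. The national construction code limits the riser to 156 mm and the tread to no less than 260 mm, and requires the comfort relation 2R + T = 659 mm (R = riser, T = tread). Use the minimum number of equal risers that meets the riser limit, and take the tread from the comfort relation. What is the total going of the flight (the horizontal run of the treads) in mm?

At most 156 each: 3410/156 = 21.86, giving 22 risers.
Riser R = 3410 / 22 = 155 mm, within the 156 mm limit.
From 2R + T = 659: T = 659 − 310 = 349 mm.
Treads = 22 − 1 = 21; going = 21 × 349 = 7329 mm.

7329 mm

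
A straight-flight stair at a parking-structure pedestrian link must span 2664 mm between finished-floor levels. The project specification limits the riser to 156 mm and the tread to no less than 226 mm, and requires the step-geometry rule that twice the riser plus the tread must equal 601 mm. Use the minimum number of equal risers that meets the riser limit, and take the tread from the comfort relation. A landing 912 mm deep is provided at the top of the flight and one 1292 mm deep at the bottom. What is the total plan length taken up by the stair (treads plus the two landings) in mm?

2664 / 156 = 17.077 → round up to 18 risers.
Riser R = 2664 / 18 = 148 mm, within the 156 mm limit.
Tread T = 601 − 2 × 148 = 305 mm (≥ 226 mm).
Going = (18 − 1) × 305 = 5185 mm.
Add landings: 5185 + 912 + 1292 = 7389 mm.

7389 mm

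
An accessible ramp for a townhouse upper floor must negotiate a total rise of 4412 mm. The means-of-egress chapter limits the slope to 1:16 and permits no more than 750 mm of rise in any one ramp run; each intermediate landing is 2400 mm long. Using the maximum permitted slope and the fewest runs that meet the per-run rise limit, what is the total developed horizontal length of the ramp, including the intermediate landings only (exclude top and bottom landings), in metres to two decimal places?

4412 / 750 = 5.88, so 6 ramp runs are needed. That means 5 intermediate landings.
Ramp run (horizontal) at 1:16: 4412 × 16 = 70592 mm.
Intermediate landings: 5 × 2400 = 12000 mm.
Total developed length = 70592 + 12000 = 82592 mm.
= 82.59 m.

82.59 m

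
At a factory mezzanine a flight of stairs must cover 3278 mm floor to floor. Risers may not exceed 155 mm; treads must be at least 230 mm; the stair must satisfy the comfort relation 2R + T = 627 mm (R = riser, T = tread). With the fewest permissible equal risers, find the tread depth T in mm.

329 mm

At most 155 each: 3278/155 = 21.15, giving 22 risers.
Each riser is 3278/22 = 149 mm (≤ 155 mm).
T = 627 − 2·149 = 329 mm, which satisfies the 230 mm minimum.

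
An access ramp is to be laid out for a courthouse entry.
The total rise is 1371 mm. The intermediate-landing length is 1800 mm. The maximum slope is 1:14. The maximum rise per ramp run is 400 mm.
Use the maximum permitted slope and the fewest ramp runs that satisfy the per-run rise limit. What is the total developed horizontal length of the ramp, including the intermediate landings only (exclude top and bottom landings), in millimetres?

1371 / 400 = 3.43, so 4 ramp runs are needed. That means 3 intermediate landings.
Horizontal run for 1371 mm of rise at 1:14 is 1371 × 14 = 19194 mm.
Intermediate landings: 3 × 1800 = 5400 mm.
Total developed length = 19194 + 5400 = 24594 mm.

24594 mm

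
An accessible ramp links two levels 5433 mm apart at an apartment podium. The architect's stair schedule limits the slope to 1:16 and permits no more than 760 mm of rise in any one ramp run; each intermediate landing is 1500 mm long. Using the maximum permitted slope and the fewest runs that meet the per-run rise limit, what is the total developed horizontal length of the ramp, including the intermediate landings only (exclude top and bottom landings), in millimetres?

5433 / 760 = 7.149 → round up to 8 ramp runs. That means 7 intermediate landings.
Horizontal run for 5433 mm of rise at 1:16 is 5433 × 16 = 86928 mm.
Intermediate landings: 7 × 1500 = 10500 mm.
Developed length = 86928 + 10500 = 97428 mm.

97428 mm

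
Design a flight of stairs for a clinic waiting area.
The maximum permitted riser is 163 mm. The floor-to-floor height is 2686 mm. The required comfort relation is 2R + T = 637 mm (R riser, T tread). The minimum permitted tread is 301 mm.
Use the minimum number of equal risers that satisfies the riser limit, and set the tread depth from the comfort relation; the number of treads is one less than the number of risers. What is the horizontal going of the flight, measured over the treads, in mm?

2686 / 163 = 16.48, so 17 risers are needed.
R = 2686 ÷ 17 = 158 mm.
T = 637 − 2·158 = 321 mm, which satisfies the 301 mm minimum.
Treads = 17 − 1 = 16; going = 16 × 321 = 5136 mm.

5136 mm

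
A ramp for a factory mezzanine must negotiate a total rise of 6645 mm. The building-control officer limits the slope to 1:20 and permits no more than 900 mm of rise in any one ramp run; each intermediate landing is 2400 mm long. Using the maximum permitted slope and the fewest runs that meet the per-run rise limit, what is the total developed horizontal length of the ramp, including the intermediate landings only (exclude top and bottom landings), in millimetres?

149700 mm

⌈6645/900⌉ = 8 ramp runs. That means 7 intermediate landings.
Horizontal run for 6645 mm of rise at 1:20 is 6645 × 20 = 132900 mm.
7 intermediate landings contribute 7 × 2400 = 16800 mm.
Developed length = 132900 + 16800 = 149700 mm.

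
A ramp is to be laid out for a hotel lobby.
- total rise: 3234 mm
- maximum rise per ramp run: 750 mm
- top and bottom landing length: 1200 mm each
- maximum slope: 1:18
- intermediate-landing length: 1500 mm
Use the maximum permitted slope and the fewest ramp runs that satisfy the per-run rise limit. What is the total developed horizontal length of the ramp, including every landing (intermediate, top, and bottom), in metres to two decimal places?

66.61 m

At most 750 each: 3234/750 = 4.31, giving 5 ramp runs. That means 4 intermediate landings.
Horizontal run for 3234 mm of rise at 1:18 is 3234 × 18 = 58212 mm.
Intermediate landings: 4 × 1500 = 6000 mm.
Top and bottom landings: 2 × 1200 = 2400 mm.
Total = 58212 + 6000 + 2400 = 66612 mm.
= 66.61 m.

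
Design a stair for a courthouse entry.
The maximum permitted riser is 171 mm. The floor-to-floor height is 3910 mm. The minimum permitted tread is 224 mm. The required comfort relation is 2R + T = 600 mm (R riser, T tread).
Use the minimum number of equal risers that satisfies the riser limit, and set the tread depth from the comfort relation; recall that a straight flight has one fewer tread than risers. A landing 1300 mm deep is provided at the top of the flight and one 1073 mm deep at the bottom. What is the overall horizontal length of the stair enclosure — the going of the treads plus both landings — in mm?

8093 mm

3910 / 171 = 22.87, so 23 risers are needed.
R = 3910 ÷ 23 = 170 mm.
T = 600 − 2·170 = 260 mm, which satisfies the 224 mm minimum.
Treads = 23 − 1 = 22; going = 22 × 260 = 5720 mm.
Add landings: 5720 + 1300 + 1073 = 8093 mm.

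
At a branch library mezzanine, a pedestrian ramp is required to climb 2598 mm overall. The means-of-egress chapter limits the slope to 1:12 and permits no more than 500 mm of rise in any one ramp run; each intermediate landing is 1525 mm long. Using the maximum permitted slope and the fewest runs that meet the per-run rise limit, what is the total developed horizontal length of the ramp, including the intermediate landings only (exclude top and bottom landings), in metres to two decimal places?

At most 500 each: 2598/500 = 5.20, giving 6 ramp runs. That means 5 intermediate landings.
Ramp run (horizontal) at 1:12: 2598 × 12 = 31176 mm.
5 intermediate landings contribute 5 × 1525 = 7625 mm.
Total developed length = 31176 + 7625 = 38801 mm.
= 38.80 m.

38.80 m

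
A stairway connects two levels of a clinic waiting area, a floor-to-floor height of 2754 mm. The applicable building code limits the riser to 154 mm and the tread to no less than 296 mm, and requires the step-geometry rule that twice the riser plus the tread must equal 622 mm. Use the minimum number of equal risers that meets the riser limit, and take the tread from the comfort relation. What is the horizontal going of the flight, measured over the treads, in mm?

5372 mm

2754 / 154 = 17.88, so 18 risers are needed.
R = 2754 ÷ 18 = 153 mm.
From 2R + T = 622: T = 622 − 306 = 316 mm.
Treads = 18 − 1 = 17; going = 17 × 316 = 5372 mm.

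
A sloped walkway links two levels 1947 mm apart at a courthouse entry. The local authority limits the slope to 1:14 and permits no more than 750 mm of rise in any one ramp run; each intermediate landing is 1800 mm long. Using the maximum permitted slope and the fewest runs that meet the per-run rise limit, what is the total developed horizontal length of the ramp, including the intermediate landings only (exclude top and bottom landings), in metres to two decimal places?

30.86 m

⌈1947/750⌉ = 3 ramp runs. That means 2 intermediate landings.
Horizontal run for 1947 mm of rise at 1:14 is 1947 × 14 = 27258 mm.
Intermediate landings: 2 × 1800 = 3600 mm.
Total developed length = 27258 + 3600 = 30858 mm.
= 30.86 m.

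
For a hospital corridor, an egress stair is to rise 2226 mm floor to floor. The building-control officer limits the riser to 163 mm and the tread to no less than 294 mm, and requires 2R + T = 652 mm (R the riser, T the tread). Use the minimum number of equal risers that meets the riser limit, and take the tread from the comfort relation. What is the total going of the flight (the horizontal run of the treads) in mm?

4342 mm

⌈2226/163⌉ = 14 risers.
Each riser is 2226/14 = 159 mm (≤ 163 mm).
Tread T = 652 − 2 × 159 = 334 mm (≥ 294 mm).
Going = (14 − 1) × 334 = 4342 mm.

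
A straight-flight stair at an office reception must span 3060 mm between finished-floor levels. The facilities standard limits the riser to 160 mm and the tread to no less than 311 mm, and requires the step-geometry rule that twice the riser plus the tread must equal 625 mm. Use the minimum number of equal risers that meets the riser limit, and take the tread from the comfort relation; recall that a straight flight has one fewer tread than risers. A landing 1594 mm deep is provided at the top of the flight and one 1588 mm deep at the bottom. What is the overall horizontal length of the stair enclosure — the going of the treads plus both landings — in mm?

3060 / 160 = 19.12, so 20 risers are needed.
Riser R = 3060 / 20 = 153 mm, within the 160 mm limit.
T = 625 − 2·153 = 319 mm, which satisfies the 311 mm minimum.
20 risers give 19 treads; going = 19 × 319 = 6061 mm.
Enclosure = 6061 + 1594 + 1588 = 9243 mm.

9243 mm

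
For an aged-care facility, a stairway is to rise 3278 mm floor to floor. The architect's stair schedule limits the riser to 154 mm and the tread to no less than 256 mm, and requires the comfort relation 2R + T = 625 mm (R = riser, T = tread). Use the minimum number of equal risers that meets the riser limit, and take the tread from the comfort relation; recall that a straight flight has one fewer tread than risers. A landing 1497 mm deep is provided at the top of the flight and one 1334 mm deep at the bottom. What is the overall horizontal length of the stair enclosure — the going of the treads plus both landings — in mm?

3278 / 154 = 21.29, so 22 risers are needed.
Each riser is 3278/22 = 149 mm (≤ 154 mm).
From 2R + T = 625: T = 625 − 298 = 327 mm.
Going = (22 − 1) × 327 = 6867 mm.
Add landings: 6867 + 1497 + 1334 = 9698 mm.

9698 mm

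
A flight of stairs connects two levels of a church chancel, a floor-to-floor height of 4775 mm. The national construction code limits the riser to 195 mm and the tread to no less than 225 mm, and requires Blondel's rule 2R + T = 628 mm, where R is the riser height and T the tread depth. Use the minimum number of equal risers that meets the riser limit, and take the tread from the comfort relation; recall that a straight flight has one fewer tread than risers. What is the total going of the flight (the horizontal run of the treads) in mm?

At most 195 each: 4775/195 = 24.49, giving 25 risers.
Riser R = 4775 / 25 = 191 mm, within the 195 mm limit.
Tread T = 628 − 2 × 191 = 246 mm (≥ 225 mm).
25 risers give 24 treads; going = 24 × 246 = 5904 mm.

5904 mm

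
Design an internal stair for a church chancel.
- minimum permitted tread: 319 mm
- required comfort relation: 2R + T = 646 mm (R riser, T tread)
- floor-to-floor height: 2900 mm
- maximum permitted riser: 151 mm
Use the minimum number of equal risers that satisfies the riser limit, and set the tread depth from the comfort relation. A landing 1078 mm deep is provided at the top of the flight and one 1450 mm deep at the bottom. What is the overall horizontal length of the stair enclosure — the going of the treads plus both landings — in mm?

9292 mm

⌈2900/151⌉ = 20 risers.
R = 2900 ÷ 20 = 145 mm.
Tread T = 646 − 2 × 145 = 356 mm (≥ 319 mm).
20 risers give 19 treads; going = 19 × 356 = 6764 mm.
Enclosure = 6764 + 1078 + 1450 = 9292 mm.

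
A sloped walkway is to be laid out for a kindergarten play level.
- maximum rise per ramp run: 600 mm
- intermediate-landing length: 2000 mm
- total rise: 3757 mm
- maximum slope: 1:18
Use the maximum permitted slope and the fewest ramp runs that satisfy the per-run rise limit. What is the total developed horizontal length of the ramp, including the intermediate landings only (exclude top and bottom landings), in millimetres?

⌈3757/600⌉ = 7 ramp runs. That means 6 intermediate landings.
Ramp run (horizontal) at 1:18: 3757 × 18 = 67626 mm.
6 intermediate landings contribute 6 × 2000 = 12000 mm.
Developed length = 67626 + 12000 = 79626 mm.

79626 mm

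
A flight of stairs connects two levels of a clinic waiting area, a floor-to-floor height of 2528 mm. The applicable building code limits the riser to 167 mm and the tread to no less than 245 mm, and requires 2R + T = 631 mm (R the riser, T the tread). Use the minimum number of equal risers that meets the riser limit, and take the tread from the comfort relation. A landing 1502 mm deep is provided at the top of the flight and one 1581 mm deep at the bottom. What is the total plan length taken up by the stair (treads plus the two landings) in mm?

7808 mm

2528 / 167 = 15.14, so 16 risers are needed.
R = 2528 ÷ 16 = 158 mm.
T = 631 − 2·158 = 315 mm, which satisfies the 245 mm minimum.
Treads = 16 − 1 = 15; going = 15 × 315 = 4725 mm.
Enclosure = 4725 + 1502 + 1581 = 7808 mm.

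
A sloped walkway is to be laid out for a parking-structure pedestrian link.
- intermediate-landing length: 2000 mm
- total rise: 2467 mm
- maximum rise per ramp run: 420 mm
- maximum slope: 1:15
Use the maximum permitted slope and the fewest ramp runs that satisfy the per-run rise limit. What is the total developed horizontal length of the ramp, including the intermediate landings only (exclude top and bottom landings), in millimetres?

47005 mm

2467 / 420 = 5.874 → round up to 6 ramp runs. That means 5 intermediate landings.
Horizontal run for 2467 mm of rise at 1:15 is 2467 × 15 = 37005 mm.
5 intermediate landings contribute 5 × 2000 = 10000 mm.
Developed length = 37005 + 10000 = 47005 mm.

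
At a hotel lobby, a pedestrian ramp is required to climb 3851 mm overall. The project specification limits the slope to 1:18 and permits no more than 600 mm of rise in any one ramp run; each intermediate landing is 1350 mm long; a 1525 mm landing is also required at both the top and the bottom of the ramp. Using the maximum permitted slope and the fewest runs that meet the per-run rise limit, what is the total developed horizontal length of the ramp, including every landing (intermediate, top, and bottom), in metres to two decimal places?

80.47 m

⌈3851/600⌉ = 7 ramp runs. That means 6 intermediate landings.
Horizontal run for 3851 mm of rise at 1:18 is 3851 × 18 = 69318 mm.
6 intermediate landings contribute 6 × 1350 = 8100 mm.
Top and bottom landings: 2 × 1525 = 3050 mm.
Total = 69318 + 8100 + 3050 = 80468 mm.
= 80.47 m.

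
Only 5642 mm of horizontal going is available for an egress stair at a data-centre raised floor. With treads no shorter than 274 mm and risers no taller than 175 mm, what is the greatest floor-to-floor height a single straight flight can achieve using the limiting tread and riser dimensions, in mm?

Treads that fit: ⌊5642 / 274⌋ = 20.
Risers = treads + 1 = 21.
Maximum height = 21 × 175 = 3675 mm.

3675 mm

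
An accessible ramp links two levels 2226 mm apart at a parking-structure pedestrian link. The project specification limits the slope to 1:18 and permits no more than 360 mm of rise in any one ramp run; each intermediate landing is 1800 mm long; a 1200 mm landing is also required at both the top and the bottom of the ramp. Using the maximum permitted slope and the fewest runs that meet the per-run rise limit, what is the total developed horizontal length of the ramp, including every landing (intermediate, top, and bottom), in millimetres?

At most 360 each: 2226/360 = 6.18, giving 7 ramp runs. That means 6 intermediate landings.
Horizontal run for 2226 mm of rise at 1:18 is 2226 × 18 = 40068 mm.
6 intermediate landings contribute 6 × 1800 = 10800 mm.
Top and bottom landings: 2 × 1200 = 2400 mm.
Total = 40068 + 10800 + 2400 = 53268 mm.

53268 mm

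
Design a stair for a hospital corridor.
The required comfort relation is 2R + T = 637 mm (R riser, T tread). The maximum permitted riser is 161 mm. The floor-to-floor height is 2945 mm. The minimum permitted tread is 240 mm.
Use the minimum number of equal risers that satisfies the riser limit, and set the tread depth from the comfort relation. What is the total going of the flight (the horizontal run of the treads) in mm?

2945 / 161 = 18.29, so 19 risers are needed.
Riser R = 2945 / 19 = 155 mm, within the 161 mm limit.
T = 637 − 2·155 = 327 mm, which satisfies the 240 mm minimum.
Treads = 19 − 1 = 18; going = 18 × 327 = 5886 mm.

5886 mm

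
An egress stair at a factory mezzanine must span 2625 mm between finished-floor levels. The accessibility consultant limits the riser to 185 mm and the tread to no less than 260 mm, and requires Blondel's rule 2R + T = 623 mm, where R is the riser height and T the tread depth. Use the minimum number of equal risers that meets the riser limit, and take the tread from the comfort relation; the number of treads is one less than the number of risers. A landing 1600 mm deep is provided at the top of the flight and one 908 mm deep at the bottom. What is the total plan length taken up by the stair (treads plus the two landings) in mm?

At most 185 each: 2625/185 = 14.19, giving 15 risers.
Each riser is 2625/15 = 175 mm (≤ 185 mm).
From 2R + T = 623: T = 623 − 350 = 273 mm.
15 risers give 14 treads; going = 14 × 273 = 3822 mm.
Enclosure = 3822 + 1600 + 908 = 6330 mm.

6330 mm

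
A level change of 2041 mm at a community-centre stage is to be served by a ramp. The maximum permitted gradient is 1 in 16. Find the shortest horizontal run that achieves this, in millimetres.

Run = rise × 16 = 2041 × 16 = 32656 mm.

32656 mm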